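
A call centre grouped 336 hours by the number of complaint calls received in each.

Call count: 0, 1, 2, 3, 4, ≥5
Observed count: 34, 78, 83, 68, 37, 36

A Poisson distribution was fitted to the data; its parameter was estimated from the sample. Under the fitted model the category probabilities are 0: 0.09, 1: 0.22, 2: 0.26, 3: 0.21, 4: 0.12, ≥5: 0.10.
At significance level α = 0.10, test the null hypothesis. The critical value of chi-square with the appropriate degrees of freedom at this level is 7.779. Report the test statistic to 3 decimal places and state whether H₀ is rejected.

1.448; do not reject

Expected counts E_i = n·p_i: 336×0.09 = 30.24, 336×0.22 = 73.92, 336×0.26 = 87.36, 336×0.21 = 70.56, 336×0.12 = 40.32, 336×0.10 = 33.6.
cat         O        E   (O−E)²/E
0          34    30.24     0.4675
1          78    73.92     0.2252
2          83    87.36     0.2176
3          68    70.56     0.0929
4          37    40.32     0.2734
≥5         36     33.6     0.1714
Sum = 1.448
df = 4. Since 1.448 < 7.779, we do not reject H₀.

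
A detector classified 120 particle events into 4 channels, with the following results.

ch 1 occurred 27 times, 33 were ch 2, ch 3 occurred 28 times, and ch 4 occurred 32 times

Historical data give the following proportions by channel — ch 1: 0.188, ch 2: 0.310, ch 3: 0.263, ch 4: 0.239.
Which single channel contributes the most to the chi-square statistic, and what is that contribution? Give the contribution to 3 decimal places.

ch 1, 0.874

Expected counts E_i = n·p_i: 120×0.188 = 22.56, 120×0.310 = 37.2, 120×0.263 = 31.56, 120×0.239 = 28.68.
cat         O        E   (O−E)²/E
ch 1       27    22.56     0.8738
ch 2       33     37.2     0.4742
ch 3       28    31.56     0.4016
ch 4       32    28.68     0.3843
The largest term is for ch 1: 0.874.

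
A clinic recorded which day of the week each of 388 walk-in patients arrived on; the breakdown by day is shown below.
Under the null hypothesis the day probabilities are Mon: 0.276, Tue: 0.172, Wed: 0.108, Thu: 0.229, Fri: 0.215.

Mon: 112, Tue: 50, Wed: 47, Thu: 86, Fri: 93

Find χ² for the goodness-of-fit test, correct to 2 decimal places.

6.23

Expected counts E_i = n·p_i: 388×0.276 = 107.088, 388×0.172 = 66.736, 388×0.108 = 41.904, 388×0.229 = 88.852, 388×0.215 = 83.42.
cat         O        E   (O−E)²/E
Mon       112  107.088      0.225
Tue        50   66.736      4.197
Wed        47   41.904      0.620
Thu        86   88.852      0.092
Fri        93    83.42      1.100
Sum = 6.23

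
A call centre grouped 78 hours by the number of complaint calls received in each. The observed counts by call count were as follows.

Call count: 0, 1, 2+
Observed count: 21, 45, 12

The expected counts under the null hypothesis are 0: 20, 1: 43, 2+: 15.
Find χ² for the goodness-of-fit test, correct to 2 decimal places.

χ² = (21−20)²/20 + (45−43)²/43 + (12−15)²/15
   = 0.050 + 0.093 + 0.600
Sum = 0.74

0.74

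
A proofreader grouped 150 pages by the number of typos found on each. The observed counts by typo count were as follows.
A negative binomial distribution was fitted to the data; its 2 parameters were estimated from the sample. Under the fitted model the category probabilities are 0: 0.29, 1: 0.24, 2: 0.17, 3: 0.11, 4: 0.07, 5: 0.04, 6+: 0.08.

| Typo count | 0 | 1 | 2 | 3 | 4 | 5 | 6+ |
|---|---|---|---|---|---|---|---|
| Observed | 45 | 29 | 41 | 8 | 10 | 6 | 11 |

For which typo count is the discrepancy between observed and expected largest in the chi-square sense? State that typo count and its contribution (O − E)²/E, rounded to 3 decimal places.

Expected counts E_i = n·p_i: 150×0.29 = 43.5, 150×0.24 = 36, 150×0.17 = 25.5, 150×0.11 = 16.5, 150×0.07 = 10.5, 150×0.04 = 6, 150×0.08 = 12.
cat         O        E   (O−E)²/E
0          45     43.5     0.0517
1          29       36     1.3611
2          41     25.5     9.4216
3           8     16.5     4.3788
4          10     10.5     0.0238
5           6        6     0.0000
6+         11       12     0.0833
The largest term is for 2: 9.422.

2, 9.422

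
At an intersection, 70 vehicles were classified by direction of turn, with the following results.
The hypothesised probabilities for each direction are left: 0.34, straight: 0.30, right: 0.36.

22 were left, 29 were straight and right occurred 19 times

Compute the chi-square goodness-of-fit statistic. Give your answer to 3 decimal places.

4.709

Expected counts E_i = n·p_i: 70×0.34 = 23.8, 70×0.30 = 21, 70×0.36 = 25.2.
cat           O        E   (O−E)²/E
left         22     23.8     0.1361
straight     29       21     3.0476
right        19     25.2     1.5254
Sum = 4.709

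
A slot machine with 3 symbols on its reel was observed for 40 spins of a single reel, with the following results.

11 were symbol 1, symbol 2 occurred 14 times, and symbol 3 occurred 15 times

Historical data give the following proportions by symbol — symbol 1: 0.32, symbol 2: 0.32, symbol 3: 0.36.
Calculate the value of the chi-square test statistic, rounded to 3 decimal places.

0.391

Expected counts E_i = n·p_i: 40×0.32 = 12.8, 40×0.32 = 12.8, 40×0.36 = 14.4.
χ² = (11−12.8)²/12.8 + (14−12.8)²/12.8 + (15−14.4)²/14.4
   = 0.2531 + 0.1125 + 0.0250
Sum = 0.391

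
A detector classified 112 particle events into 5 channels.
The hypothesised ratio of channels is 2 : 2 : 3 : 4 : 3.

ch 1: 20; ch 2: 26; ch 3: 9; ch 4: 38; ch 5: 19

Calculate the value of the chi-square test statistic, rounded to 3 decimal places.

Ratio total = 14. Expected counts: 112×2/14 = 16, 112×2/14 = 16, 112×3/14 = 24, 112×4/14 = 32, 112×3/14 = 24.
ch 1: (20 − 16)²/16 = 16/16 = 1.0000
ch 2: (26 − 16)²/16 = 100/16 = 6.2500
ch 3: (9 − 24)²/24 = 225/24 = 9.3750
ch 4: (38 − 32)²/32 = 36/32 = 1.1250
ch 5: (19 − 24)²/24 = 25/24 = 1.0417
Sum = 18.792

18.792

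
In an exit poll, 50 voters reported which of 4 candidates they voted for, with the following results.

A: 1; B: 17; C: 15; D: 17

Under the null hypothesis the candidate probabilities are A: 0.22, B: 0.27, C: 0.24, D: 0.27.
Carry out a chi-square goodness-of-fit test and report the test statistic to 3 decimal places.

11.656

Expected counts E_i = n·p_i: 50×0.22 = 11, 50×0.27 = 13.5, 50×0.24 = 12, 50×0.27 = 13.5.
χ² = (1−11)²/11 + (17−13.5)²/13.5 + (15−12)²/12 + (17−13.5)²/13.5
   = 9.0909 + 0.9074 + 0.7500 + 0.9074
Sum = 11.656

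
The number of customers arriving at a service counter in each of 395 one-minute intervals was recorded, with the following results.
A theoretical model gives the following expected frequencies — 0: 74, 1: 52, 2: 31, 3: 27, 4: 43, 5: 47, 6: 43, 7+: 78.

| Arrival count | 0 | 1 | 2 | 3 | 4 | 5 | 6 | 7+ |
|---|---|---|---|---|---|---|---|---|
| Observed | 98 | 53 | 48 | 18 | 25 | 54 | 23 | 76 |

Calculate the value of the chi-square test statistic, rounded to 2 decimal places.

cat         O        E   (O−E)²/E
0          98       74      7.784
1          53       52      0.019
2          48       31      9.323
3          18       27      3.000
4          25       43      7.535
5          54       47      1.043
6          23       43      9.302
7+         76       78      0.051
Sum = 38.06

38.06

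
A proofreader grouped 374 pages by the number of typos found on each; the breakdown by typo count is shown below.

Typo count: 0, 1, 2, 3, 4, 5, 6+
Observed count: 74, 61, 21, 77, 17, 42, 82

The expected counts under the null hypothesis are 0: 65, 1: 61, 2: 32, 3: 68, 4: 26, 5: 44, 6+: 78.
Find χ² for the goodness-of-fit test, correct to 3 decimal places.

9.630

0: (74 − 65)²/65 = 81/65 = 1.2462
1: (61 − 61)²/61 = 0/61 = 0.0000
2: (21 − 32)²/32 = 121/32 = 3.7813
3: (77 − 68)²/68 = 81/68 = 1.1912
4: (17 − 26)²/26 = 81/26 = 3.1154
5: (42 − 44)²/44 = 4/44 = 0.0909
6+: (82 − 78)²/78 = 16/78 = 0.2051
Sum = 9.630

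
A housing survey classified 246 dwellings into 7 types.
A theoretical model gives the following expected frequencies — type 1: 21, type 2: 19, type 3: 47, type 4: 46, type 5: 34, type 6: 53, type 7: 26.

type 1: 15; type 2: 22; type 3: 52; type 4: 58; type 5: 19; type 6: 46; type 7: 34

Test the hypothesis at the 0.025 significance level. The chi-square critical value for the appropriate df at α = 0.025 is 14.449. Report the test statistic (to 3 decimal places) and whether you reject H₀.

cat         O        E   (O−E)²/E
type 1     15       21     1.7143
type 2     22       19     0.4737
type 3     52       47     0.5319
type 4     58       46     3.1304
type 5     19       34     6.6176
type 6     46       53     0.9245
type 7     34       26     2.4615
Sum = 15.854
df = 6. Since 15.854 > 14.449, we reject H₀.

15.854; reject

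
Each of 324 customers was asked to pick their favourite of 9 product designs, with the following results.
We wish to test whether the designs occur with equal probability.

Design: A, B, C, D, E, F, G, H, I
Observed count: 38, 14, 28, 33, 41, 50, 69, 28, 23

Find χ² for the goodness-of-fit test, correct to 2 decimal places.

58.44

Under H₀ each category has probability 1/9, so each expected count is 324/9 = 36.
cat         O        E   (O−E)²/E
A          38       36      0.111
B          14       36     13.444
C          28       36      1.778
D          33       36      0.250
E          41       36      0.694
F          50       36      5.444
G          69       36     30.250
H          28       36      1.778
I          23       36      4.694
Sum = 58.44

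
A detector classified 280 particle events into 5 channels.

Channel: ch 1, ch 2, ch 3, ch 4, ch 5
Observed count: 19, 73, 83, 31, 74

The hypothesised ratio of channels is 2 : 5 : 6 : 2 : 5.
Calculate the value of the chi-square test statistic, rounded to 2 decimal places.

3.58

Ratio total = 20. Expected counts: 280×2/20 = 28, 280×5/20 = 70, 280×6/20 = 84, 280×2/20 = 28, 280×5/20 = 70.
ch 1: (19 − 28)²/28 = 81/28 = 2.893
ch 2: (73 − 70)²/70 = 9/70 = 0.129
ch 3: (83 − 84)²/84 = 1/84 = 0.012
ch 4: (31 − 28)²/28 = 9/28 = 0.321
ch 5: (74 − 70)²/70 = 16/70 = 0.229
Sum = 3.58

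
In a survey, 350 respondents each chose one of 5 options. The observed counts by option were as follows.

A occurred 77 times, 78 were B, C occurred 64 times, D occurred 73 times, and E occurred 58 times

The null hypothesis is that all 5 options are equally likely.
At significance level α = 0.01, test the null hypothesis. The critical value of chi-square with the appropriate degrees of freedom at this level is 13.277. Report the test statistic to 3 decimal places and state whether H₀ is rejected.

Under H₀ each category has probability 1/5, so each expected count is 350/5 = 70.
χ² = (77−70)²/70 + (78−70)²/70 + (64−70)²/70 + (73−70)²/70 + (58−70)²/70
   = 0.7000 + 0.9143 + 0.5143 + 0.1286 + 2.0571
Sum = 4.314
df = 4. Since 4.314 < 13.277, we do not reject H₀.

4.314; do not reject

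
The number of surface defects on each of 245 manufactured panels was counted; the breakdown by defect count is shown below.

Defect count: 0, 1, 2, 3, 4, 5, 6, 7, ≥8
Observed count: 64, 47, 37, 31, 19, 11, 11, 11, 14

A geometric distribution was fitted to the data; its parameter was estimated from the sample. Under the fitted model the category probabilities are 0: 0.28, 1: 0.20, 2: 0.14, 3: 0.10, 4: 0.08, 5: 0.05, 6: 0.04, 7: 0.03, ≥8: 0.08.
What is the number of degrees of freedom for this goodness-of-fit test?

7

There are k = 9 categories and 1 parameter estimated from the data, so df = 9 − 1 − 1 = 7.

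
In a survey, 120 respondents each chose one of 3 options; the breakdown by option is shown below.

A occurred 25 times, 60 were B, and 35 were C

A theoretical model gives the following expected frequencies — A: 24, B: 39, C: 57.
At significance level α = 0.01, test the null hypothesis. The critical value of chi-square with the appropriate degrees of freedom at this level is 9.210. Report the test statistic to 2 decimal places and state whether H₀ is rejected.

A: (25 − 24)²/24 = 1/24 = 0.042
B: (60 − 39)²/39 = 441/39 = 11.308
C: (35 − 57)²/57 = 484/57 = 8.491
Sum = 19.84
df = 2. Since 19.84 > 9.210, we reject H₀.

19.84; reject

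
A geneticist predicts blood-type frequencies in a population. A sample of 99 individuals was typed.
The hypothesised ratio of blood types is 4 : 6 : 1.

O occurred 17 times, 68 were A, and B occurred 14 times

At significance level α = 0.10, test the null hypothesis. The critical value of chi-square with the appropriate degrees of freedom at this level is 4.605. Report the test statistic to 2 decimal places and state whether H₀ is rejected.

16.44; reject

Ratio total = 11. Expected counts: 99×4/11 = 36, 99×6/11 = 54, 99×1/11 = 9.
O: (17 − 36)²/36 = 361/36 = 10.028
A: (68 − 54)²/54 = 196/54 = 3.630
B: (14 − 9)²/9 = 25/9 = 2.778
Sum = 16.44
df = 2. Since 16.44 > 4.605, we reject H₀.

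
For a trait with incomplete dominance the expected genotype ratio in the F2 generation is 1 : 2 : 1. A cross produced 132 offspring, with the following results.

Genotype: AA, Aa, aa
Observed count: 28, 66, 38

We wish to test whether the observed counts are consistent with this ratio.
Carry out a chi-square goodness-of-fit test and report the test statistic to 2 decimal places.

1.52

Ratio total = 4. Expected counts: 132×1/4 = 33, 132×2/4 = 66, 132×1/4 = 33.
cat         O        E   (O−E)²/E
AA         28       33      0.758
Aa         66       66      0.000
aa         38       33      0.758
Sum = 1.52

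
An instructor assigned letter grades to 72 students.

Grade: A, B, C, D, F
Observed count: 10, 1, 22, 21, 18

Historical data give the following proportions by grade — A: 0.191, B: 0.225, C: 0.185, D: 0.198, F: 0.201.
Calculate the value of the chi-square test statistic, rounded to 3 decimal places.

Expected counts E_i = n·p_i: 72×0.191 = 13.752, 72×0.225 = 16.2, 72×0.185 = 13.32, 72×0.198 = 14.256, 72×0.201 = 14.472.
χ² = (10−13.752)²/13.752 + (1−16.2)²/16.2 + (22−13.32)²/13.32 + (21−14.256)²/14.256 + (18−14.472)²/14.472
   = 1.0237 + 14.2617 + 5.6563 + 3.1903 + 0.8601
Sum = 24.992

24.992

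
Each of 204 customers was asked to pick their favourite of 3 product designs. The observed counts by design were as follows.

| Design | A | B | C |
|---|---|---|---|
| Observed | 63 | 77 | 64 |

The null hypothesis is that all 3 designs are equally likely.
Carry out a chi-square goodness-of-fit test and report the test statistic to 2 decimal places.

Under H₀ each category has probability 1/3, so each expected count is 204/3 = 68.
χ² = (63−68)²/68 + (77−68)²/68 + (64−68)²/68
   = 0.368 + 1.191 + 0.235
Sum = 1.79

1.79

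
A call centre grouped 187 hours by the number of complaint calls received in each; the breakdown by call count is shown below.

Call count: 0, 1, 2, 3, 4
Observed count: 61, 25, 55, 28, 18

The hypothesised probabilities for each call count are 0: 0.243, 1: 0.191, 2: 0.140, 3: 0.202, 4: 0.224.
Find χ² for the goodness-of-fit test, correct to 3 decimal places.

56.421

Expected counts E_i = n·p_i: 187×0.243 = 45.441, 187×0.191 = 35.717, 187×0.140 = 26.18, 187×0.202 = 37.774, 187×0.224 = 41.888.
cat         O        E   (O−E)²/E
0          61   45.441     5.3274
1          25   35.717     3.2157
2          55    26.18    31.7262
3          28   37.774     2.5290
4          18   41.888    13.6229
Sum = 56.421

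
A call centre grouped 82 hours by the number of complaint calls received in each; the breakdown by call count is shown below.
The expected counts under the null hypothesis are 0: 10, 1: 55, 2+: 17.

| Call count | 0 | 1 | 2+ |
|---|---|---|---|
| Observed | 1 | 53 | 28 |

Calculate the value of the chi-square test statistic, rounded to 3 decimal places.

15.290

χ² = (1−10)²/10 + (53−55)²/55 + (28−17)²/17
   = 8.1000 + 0.0727 + 7.1176
Sum = 15.290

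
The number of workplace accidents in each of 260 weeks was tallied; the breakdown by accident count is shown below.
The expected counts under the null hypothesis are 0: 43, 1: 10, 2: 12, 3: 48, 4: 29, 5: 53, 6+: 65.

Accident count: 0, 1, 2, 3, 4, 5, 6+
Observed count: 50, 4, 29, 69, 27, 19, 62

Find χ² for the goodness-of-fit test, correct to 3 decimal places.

60.098

χ² = (50−43)²/43 + (4−10)²/10 + (29−12)²/12 + (69−48)²/48 + (27−29)²/29 + (19−53)²/53 + (62−65)²/65
   = 1.1395 + 3.6000 + 24.0833 + 9.1875 + 0.1379 + 21.8113 + 0.1385
Sum = 60.098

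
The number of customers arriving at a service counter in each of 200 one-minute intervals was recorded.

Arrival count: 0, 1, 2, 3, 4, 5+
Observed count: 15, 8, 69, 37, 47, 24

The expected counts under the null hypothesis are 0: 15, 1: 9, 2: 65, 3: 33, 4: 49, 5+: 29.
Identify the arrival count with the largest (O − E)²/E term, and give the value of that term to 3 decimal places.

5+, 0.862

cat         O        E   (O−E)²/E
0          15       15     0.0000
1           8        9     0.1111
2          69       65     0.2462
3          37       33     0.4848
4          47       49     0.0816
5+         24       29     0.8621
The largest term is for 5+: 0.862.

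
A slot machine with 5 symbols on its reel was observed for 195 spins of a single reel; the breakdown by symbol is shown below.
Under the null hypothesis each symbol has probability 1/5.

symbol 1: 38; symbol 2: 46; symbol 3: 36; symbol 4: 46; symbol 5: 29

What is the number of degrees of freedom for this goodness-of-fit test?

There are k = 5 categories and no parameters were estimated from the data, so df = 5 − 1 = 4.

4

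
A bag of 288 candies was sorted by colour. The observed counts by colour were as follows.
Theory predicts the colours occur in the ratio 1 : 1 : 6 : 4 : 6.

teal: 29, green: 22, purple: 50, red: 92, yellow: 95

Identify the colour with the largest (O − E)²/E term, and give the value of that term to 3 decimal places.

purple, 22.042

Ratio total = 18. Expected counts: 288×1/18 = 16, 288×1/18 = 16, 288×6/18 = 96, 288×4/18 = 64, 288×6/18 = 96.
teal: (29 − 16)²/16 = 169/16 = 10.5625
green: (22 − 16)²/16 = 36/16 = 2.2500
purple: (50 − 96)²/96 = 2116/96 = 22.0417
red: (92 − 64)²/64 = 784/64 = 12.2500
yellow: (95 − 96)²/96 = 1/96 = 0.0104
The largest term is for purple: 22.042.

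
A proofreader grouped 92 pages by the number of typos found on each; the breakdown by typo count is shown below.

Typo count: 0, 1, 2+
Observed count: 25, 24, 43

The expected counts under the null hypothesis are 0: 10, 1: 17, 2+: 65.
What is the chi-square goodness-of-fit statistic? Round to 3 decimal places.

0: (25 − 10)²/10 = 225/10 = 22.5000
1: (24 − 17)²/17 = 49/17 = 2.8824
2+: (43 − 65)²/65 = 484/65 = 7.4462
Sum = 32.829

32.829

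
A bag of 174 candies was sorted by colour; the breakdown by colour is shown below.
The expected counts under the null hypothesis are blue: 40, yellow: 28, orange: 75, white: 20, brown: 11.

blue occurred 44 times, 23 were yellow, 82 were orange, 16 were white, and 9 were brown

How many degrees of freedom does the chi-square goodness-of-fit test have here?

4

There are k = 5 categories and no parameters were estimated from the data, so df = 5 − 1 = 4.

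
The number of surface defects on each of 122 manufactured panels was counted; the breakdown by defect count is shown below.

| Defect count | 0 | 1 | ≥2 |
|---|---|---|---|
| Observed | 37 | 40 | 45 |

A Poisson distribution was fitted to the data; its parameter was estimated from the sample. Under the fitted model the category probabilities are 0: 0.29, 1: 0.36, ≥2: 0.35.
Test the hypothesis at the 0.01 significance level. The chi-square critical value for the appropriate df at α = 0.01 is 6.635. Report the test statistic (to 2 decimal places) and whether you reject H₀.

0.55; do not reject

Expected counts E_i = n·p_i: 122×0.29 = 35.38, 122×0.36 = 43.92, 122×0.35 = 42.7.
cat         O        E   (O−E)²/E
0          37    35.38      0.074
1          40    43.92      0.350
≥2         45     42.7      0.124
Sum = 0.55
df = 1. Since 0.55 < 6.635, we do not reject H₀.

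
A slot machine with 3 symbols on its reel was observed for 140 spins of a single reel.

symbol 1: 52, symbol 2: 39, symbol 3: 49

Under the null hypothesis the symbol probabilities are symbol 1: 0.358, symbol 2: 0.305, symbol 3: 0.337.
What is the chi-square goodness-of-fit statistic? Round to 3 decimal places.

Expected counts E_i = n·p_i: 140×0.358 = 50.12, 140×0.305 = 42.7, 140×0.337 = 47.18.
χ² = (52−50.12)²/50.12 + (39−42.7)²/42.7 + (49−47.18)²/47.18
   = 0.0705 + 0.3206 + 0.0702
Sum = 0.461

0.461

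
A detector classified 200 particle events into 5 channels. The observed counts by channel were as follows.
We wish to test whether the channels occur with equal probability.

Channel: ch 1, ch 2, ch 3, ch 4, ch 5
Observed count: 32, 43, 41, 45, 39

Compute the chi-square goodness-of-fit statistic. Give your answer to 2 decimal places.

Expected count for each of the 5 categories: 200/5 = 40.
ch 1: (32 − 40)²/40 = 64/40 = 1.600
ch 2: (43 − 40)²/40 = 9/40 = 0.225
ch 3: (41 − 40)²/40 = 1/40 = 0.025
ch 4: (45 − 40)²/40 = 25/40 = 0.625
ch 5: (39 − 40)²/40 = 1/40 = 0.025
Sum = 2.50

2.50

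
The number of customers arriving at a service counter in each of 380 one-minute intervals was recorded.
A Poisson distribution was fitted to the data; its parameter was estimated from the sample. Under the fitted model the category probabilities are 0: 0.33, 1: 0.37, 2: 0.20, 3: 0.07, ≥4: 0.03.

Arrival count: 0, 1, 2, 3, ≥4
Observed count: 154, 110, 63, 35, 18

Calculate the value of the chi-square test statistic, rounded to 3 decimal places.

21.880

Expected counts E_i = n·p_i: 380×0.33 = 125.4, 380×0.37 = 140.6, 380×0.20 = 76, 380×0.07 = 26.6, 380×0.03 = 11.4.
0: (154 − 125.4)²/125.4 = 817.96/125.4 = 6.5228
1: (110 − 140.6)²/140.6 = 936.36/140.6 = 6.6597
2: (63 − 76)²/76 = 169/76 = 2.2237
3: (35 − 26.6)²/26.6 = 70.56/26.6 = 2.6526
≥4: (18 − 11.4)²/11.4 = 43.56/11.4 = 3.8211
Sum = 21.880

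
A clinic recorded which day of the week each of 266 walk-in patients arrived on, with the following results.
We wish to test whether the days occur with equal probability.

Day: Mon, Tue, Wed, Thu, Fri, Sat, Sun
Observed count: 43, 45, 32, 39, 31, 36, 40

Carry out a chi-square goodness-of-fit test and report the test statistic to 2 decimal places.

4.42

Expected count for each of the 7 categories: 266/7 = 38.
Mon: (43 − 38)²/38 = 25/38 = 0.658
Tue: (45 − 38)²/38 = 49/38 = 1.289
Wed: (32 − 38)²/38 = 36/38 = 0.947
Thu: (39 − 38)²/38 = 1/38 = 0.026
Fri: (31 − 38)²/38 = 49/38 = 1.289
Sat: (36 − 38)²/38 = 4/38 = 0.105
Sun: (40 − 38)²/38 = 4/38 = 0.105
Sum = 4.42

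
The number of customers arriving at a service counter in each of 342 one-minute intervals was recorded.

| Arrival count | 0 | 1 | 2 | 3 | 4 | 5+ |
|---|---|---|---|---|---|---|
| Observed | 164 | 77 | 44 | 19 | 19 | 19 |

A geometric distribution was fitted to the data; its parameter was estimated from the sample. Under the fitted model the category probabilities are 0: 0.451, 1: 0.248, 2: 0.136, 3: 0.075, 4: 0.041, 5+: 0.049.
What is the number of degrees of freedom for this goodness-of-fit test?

4

There are k = 6 categories and 1 parameter estimated from the data, so df = 6 − 1 − 1 = 4.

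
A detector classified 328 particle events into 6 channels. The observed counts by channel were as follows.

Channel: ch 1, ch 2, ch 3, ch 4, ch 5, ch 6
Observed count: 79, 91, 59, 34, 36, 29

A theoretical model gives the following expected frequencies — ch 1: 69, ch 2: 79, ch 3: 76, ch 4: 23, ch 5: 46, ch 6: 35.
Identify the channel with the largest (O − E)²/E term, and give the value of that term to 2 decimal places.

ch 4, 5.26

χ² = (79−69)²/69 + (91−79)²/79 + (59−76)²/76 + (34−23)²/23 + (36−46)²/46 + (29−35)²/35
   = 1.449 + 1.823 + 3.803 + 5.261 + 2.174 + 1.029
The largest term is for ch 4: 5.26.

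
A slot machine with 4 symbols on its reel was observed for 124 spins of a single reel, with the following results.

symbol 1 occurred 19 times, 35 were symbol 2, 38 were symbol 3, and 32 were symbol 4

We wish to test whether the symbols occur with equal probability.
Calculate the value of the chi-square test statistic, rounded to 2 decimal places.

Under H₀ each category has probability 1/4, so each expected count is 124/4 = 31.
symbol 1: (19 − 31)²/31 = 144/31 = 4.645
symbol 2: (35 − 31)²/31 = 16/31 = 0.516
symbol 3: (38 − 31)²/31 = 49/31 = 1.581
symbol 4: (32 − 31)²/31 = 1/31 = 0.032
Sum = 6.77

6.77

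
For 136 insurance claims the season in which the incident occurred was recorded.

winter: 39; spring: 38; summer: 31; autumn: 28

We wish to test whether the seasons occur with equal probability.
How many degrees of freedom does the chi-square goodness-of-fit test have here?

There are k = 4 categories and no parameters were estimated from the data, so df = 4 − 1 = 3.

3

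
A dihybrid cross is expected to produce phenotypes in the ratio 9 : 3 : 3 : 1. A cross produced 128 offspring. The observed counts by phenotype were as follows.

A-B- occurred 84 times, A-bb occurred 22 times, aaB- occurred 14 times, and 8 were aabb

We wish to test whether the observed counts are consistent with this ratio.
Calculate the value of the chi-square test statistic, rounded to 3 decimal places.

6.333

Ratio total = 16. Expected counts: 128×9/16 = 72, 128×3/16 = 24, 128×3/16 = 24, 128×1/16 = 8.
cat         O        E   (O−E)²/E
A-B-       84       72     2.0000
A-bb       22       24     0.1667
aaB-       14       24     4.1667
aabb        8        8     0.0000
Sum = 6.333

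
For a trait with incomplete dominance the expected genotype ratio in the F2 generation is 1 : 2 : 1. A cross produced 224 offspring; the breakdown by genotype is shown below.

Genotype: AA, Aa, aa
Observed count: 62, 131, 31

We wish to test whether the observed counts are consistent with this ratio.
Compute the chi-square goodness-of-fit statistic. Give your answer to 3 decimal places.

15.027

Ratio total = 4. Expected counts: 224×1/4 = 56, 224×2/4 = 112, 224×1/4 = 56.
χ² = (62−56)²/56 + (131−112)²/112 + (31−56)²/56
   = 0.6429 + 3.2232 + 11.1607
Sum = 15.027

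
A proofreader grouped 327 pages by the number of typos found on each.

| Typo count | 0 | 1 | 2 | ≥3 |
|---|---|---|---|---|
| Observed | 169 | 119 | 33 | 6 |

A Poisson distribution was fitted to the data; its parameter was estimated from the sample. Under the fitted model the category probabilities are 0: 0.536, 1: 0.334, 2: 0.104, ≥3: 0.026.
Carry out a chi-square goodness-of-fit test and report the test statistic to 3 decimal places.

1.867

Expected counts E_i = n·p_i: 327×0.536 = 175.272, 327×0.334 = 109.218, 327×0.104 = 34.008, 327×0.026 = 8.502.
χ² = (169−175.272)²/175.272 + (119−109.218)²/109.218 + (33−34.008)²/34.008 + (6−8.502)²/8.502
   = 0.2244 + 0.8761 + 0.0299 + 0.7363
Sum = 1.867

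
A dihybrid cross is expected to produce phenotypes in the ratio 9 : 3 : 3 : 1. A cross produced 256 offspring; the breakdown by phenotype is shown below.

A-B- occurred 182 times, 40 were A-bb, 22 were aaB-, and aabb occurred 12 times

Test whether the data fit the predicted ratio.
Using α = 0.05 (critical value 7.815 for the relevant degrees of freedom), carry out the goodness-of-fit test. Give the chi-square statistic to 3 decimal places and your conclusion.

Ratio total = 16. Expected counts: 256×9/16 = 144, 256×3/16 = 48, 256×3/16 = 48, 256×1/16 = 16.
cat         O        E   (O−E)²/E
A-B-      182      144    10.0278
A-bb       40       48     1.3333
aaB-       22       48    14.0833
aabb       12       16     1.0000
Sum = 26.444
df = 3. Since 26.444 > 7.815, we reject H₀.

26.444; reject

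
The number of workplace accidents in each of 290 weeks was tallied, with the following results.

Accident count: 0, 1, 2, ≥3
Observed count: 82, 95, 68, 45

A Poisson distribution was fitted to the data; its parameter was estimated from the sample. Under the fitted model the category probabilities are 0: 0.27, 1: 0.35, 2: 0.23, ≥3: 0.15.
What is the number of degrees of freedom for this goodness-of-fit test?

2

There are k = 4 categories and 1 parameter estimated from the data, so df = 4 − 1 − 1 = 2.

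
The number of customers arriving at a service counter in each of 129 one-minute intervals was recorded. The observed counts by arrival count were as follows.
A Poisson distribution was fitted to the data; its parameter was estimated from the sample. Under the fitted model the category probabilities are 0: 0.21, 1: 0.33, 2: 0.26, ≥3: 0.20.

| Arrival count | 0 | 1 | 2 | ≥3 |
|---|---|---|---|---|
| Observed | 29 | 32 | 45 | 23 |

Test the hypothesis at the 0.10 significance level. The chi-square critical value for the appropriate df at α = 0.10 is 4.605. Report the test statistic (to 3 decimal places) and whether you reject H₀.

Expected counts E_i = n·p_i: 129×0.21 = 27.09, 129×0.33 = 42.57, 129×0.26 = 33.54, 129×0.20 = 25.8.
cat         O        E   (O−E)²/E
0          29    27.09     0.1347
1          32    42.57     2.6245
2          45    33.54     3.9157
≥3         23     25.8     0.3039
Sum = 6.979
df = 2. Since 6.979 > 4.605, we reject H₀.

6.979; reject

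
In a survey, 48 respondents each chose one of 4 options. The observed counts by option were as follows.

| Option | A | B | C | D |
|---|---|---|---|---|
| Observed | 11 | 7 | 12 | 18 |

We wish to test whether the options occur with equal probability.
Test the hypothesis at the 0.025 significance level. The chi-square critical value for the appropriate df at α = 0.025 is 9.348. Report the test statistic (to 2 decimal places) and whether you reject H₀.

5.17; do not reject

Expected count for each of the 4 categories: 48/4 = 12.
χ² = (11−12)²/12 + (7−12)²/12 + (12−12)²/12 + (18−12)²/12
   = 0.083 + 2.083 + 0.000 + 3.000
Sum = 5.17
df = 3. Since 5.17 < 9.348, we do not reject H₀.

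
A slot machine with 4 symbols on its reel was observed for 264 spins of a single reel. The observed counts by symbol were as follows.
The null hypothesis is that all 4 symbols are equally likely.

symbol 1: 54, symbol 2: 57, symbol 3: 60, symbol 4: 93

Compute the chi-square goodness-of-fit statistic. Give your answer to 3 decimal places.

Under H₀ each category has probability 1/4, so each expected count is 264/4 = 66.
cat           O        E   (O−E)²/E
symbol 1     54       66     2.1818
symbol 2     57       66     1.2273
symbol 3     60       66     0.5455
symbol 4     93       66    11.0455
Sum = 15.000

15.000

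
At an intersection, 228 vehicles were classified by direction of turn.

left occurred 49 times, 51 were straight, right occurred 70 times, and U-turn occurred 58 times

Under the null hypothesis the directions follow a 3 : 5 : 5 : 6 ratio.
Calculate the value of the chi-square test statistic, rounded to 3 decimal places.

10.433

Ratio total = 19. Expected counts: 228×3/19 = 36, 228×5/19 = 60, 228×5/19 = 60, 228×6/19 = 72.
left: (49 − 36)²/36 = 169/36 = 4.6944
straight: (51 − 60)²/60 = 81/60 = 1.3500
right: (70 − 60)²/60 = 100/60 = 1.6667
U-turn: (58 − 72)²/72 = 196/72 = 2.7222
Sum = 10.433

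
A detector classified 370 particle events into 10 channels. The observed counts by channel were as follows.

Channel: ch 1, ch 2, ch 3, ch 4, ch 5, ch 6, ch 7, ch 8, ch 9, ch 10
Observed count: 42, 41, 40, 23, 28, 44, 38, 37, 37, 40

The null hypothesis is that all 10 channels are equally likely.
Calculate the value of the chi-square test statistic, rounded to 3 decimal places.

Under H₀ each category has probability 1/10, so each expected count is 370/10 = 37.
ch 1: (42 − 37)²/37 = 25/37 = 0.6757
ch 2: (41 − 37)²/37 = 16/37 = 0.4324
ch 3: (40 − 37)²/37 = 9/37 = 0.2432
ch 4: (23 − 37)²/37 = 196/37 = 5.2973
ch 5: (28 − 37)²/37 = 81/37 = 2.1892
ch 6: (44 − 37)²/37 = 49/37 = 1.3243
ch 7: (38 − 37)²/37 = 1/37 = 0.0270
ch 8: (37 − 37)²/37 = 0/37 = 0.0000
ch 9: (37 − 37)²/37 = 0/37 = 0.0000
ch 10: (40 − 37)²/37 = 9/37 = 0.2432
Sum = 10.432

10.432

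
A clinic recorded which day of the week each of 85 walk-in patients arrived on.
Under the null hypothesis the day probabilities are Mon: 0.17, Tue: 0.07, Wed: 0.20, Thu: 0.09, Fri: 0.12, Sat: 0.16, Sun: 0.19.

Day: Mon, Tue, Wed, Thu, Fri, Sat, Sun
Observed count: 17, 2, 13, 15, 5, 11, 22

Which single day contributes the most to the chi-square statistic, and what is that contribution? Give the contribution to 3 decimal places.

Expected counts E_i = n·p_i: 85×0.17 = 14.45, 85×0.07 = 5.95, 85×0.20 = 17, 85×0.09 = 7.65, 85×0.12 = 10.2, 85×0.16 = 13.6, 85×0.19 = 16.15.
χ² = (17−14.45)²/14.45 + (2−5.95)²/5.95 + (13−17)²/17 + (15−7.65)²/7.65 + (5−10.2)²/10.2 + (11−13.6)²/13.6 + (22−16.15)²/16.15
   = 0.4500 + 2.6223 + 0.9412 + 7.0618 + 2.6510 + 0.4971 + 2.1190
The largest term is for Thu: 7.062.

Thu, 7.062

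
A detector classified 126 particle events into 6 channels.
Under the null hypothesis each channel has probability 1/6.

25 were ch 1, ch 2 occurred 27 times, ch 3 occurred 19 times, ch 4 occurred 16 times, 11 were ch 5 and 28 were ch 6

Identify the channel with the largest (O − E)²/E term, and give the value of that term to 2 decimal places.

ch 5, 4.76

Under H₀ each category has probability 1/6, so each expected count is 126/6 = 21.
cat         O        E   (O−E)²/E
ch 1       25       21      0.762
ch 2       27       21      1.714
ch 3       19       21      0.190
ch 4       16       21      1.190
ch 5       11       21      4.762
ch 6       28       21      2.333
The largest term is for ch 5: 4.76.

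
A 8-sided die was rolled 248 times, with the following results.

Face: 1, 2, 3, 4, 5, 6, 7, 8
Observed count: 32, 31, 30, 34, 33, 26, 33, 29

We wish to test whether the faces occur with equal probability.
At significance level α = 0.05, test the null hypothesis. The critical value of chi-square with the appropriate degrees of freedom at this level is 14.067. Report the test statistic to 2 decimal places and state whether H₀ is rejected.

Expected count for each of the 8 categories: 248/8 = 31.
cat         O        E   (O−E)²/E
1          32       31      0.032
2          31       31      0.000
3          30       31      0.032
4          34       31      0.290
5          33       31      0.129
6          26       31      0.806
7          33       31      0.129
8          29       31      0.129
Sum = 1.55
df = 7. Since 1.55 < 14.067, we do not reject H₀.

1.55; do not reject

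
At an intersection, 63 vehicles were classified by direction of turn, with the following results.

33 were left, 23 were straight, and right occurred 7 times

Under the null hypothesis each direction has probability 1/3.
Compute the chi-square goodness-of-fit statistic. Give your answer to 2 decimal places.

16.38

Expected count for each of the 3 categories: 63/3 = 21.
χ² = (33−21)²/21 + (23−21)²/21 + (7−21)²/21
   = 6.857 + 0.190 + 9.333
Sum = 16.38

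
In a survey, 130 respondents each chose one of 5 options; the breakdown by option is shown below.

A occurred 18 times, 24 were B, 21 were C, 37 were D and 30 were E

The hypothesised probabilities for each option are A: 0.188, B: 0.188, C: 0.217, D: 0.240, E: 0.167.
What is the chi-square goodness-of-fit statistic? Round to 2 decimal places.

Expected counts E_i = n·p_i: 130×0.188 = 24.44, 130×0.188 = 24.44, 130×0.217 = 28.21, 130×0.240 = 31.2, 130×0.167 = 21.71.
χ² = (18−24.44)²/24.44 + (24−24.44)²/24.44 + (21−28.21)²/28.21 + (37−31.2)²/31.2 + (30−21.71)²/21.71
   = 1.697 + 0.008 + 1.843 + 1.078 + 3.166
Sum = 7.79

7.79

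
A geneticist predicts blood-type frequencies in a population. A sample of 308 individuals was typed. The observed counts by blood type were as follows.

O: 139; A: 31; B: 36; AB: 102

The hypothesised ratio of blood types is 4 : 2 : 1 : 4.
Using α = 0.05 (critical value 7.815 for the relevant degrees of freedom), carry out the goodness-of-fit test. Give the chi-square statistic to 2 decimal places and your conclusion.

20.85; reject

Ratio total = 11. Expected counts: 308×4/11 = 112, 308×2/11 = 56, 308×1/11 = 28, 308×4/11 = 112.
O: (139 − 112)²/112 = 729/112 = 6.509
A: (31 − 56)²/56 = 625/56 = 11.161
B: (36 − 28)²/28 = 64/28 = 2.286
AB: (102 − 112)²/112 = 100/112 = 0.893
Sum = 20.85
df = 3. Since 20.85 > 7.815, we reject H₀.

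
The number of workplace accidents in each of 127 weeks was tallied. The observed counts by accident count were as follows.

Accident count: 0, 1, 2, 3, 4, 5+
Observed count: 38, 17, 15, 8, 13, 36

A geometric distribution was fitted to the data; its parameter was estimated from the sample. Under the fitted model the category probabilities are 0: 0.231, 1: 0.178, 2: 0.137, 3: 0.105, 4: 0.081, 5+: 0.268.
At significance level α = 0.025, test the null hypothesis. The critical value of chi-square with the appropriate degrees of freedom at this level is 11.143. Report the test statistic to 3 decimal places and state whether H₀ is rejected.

Expected counts E_i = n·p_i: 127×0.231 = 29.337, 127×0.178 = 22.606, 127×0.137 = 17.399, 127×0.105 = 13.335, 127×0.081 = 10.287, 127×0.268 = 34.036.
χ² = (38−29.337)²/29.337 + (17−22.606)²/22.606 + (15−17.399)²/17.399 + (8−13.335)²/13.335 + (13−10.287)²/10.287 + (36−34.036)²/34.036
   = 2.5581 + 1.3902 + 0.3308 + 2.1344 + 0.7155 + 0.1133
Sum = 7.242
df = 4. Since 7.242 < 11.143, we do not reject H₀.

7.242; do not reject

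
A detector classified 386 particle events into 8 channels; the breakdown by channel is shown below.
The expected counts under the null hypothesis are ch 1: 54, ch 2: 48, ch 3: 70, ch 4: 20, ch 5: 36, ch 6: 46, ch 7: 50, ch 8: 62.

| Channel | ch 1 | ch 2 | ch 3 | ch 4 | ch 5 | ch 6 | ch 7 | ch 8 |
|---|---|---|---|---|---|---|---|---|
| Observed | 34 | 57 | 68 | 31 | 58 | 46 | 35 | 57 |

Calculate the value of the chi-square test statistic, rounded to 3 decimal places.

cat         O        E   (O−E)²/E
ch 1       34       54     7.4074
ch 2       57       48     1.6875
ch 3       68       70     0.0571
ch 4       31       20     6.0500
ch 5       58       36    13.4444
ch 6       46       46     0.0000
ch 7       35       50     4.5000
ch 8       57       62     0.4032
Sum = 33.550

33.550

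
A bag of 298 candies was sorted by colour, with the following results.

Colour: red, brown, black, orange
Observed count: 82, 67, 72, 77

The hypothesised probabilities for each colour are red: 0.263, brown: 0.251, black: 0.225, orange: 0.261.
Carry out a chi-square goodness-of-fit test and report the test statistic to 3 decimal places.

Expected counts E_i = n·p_i: 298×0.263 = 78.374, 298×0.251 = 74.798, 298×0.225 = 67.05, 298×0.261 = 77.778.
red: (82 − 78.374)²/78.374 = 13.147876/78.374 = 0.1678
brown: (67 − 74.798)²/74.798 = 60.808804/74.798 = 0.8130
black: (72 − 67.05)²/67.05 = 24.5025/67.05 = 0.3654
orange: (77 − 77.778)²/77.778 = 0.605284/77.778 = 0.0078
Sum = 1.354

1.354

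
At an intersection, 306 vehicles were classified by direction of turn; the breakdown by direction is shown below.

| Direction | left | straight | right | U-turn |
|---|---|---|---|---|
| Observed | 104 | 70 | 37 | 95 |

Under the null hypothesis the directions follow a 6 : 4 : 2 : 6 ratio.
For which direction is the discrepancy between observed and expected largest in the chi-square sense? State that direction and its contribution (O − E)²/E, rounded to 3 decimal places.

Ratio total = 18. Expected counts: 306×6/18 = 102, 306×4/18 = 68, 306×2/18 = 34, 306×6/18 = 102.
cat           O        E   (O−E)²/E
left        104      102     0.0392
straight     70       68     0.0588
right        37       34     0.2647
U-turn       95      102     0.4804
The largest term is for U-turn: 0.480.

U-turn, 0.480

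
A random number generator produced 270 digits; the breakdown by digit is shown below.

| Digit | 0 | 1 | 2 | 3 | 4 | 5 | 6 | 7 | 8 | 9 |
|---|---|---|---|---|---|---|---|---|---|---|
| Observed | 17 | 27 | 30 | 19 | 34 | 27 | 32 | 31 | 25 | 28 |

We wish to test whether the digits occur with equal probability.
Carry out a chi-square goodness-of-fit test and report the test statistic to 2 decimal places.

Under H₀ each category has probability 1/10, so each expected count is 270/10 = 27.
0: (17 − 27)²/27 = 100/27 = 3.704
1: (27 − 27)²/27 = 0/27 = 0.000
2: (30 − 27)²/27 = 9/27 = 0.333
3: (19 − 27)²/27 = 64/27 = 2.370
4: (34 − 27)²/27 = 49/27 = 1.815
5: (27 − 27)²/27 = 0/27 = 0.000
6: (32 − 27)²/27 = 25/27 = 0.926
7: (31 − 27)²/27 = 16/27 = 0.593
8: (25 − 27)²/27 = 4/27 = 0.148
9: (28 − 27)²/27 = 1/27 = 0.037
Sum = 9.93

9.93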